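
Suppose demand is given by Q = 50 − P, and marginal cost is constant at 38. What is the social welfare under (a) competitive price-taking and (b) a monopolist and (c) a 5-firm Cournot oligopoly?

Competition: TS = 72; Monopoly: TS = 54; Cournot: TS = 70

Inverting demand: P = 50 − Q.
Under competition P = MC = 38, so Q = (50 − 38)/1 = 12.
CS = ½·(50 − 38)·12 = 72; PS = (38 − 38)·12 = 0; TS = 72.
A monopolist chooses Q where MR = MC. MR = 50 − 2Q; setting this equal to 38 gives Q = 6 and P = 44.
CS = ½·(50 − 44)·6 = 18; PS = (44 − 38)·6 = 36; TS = 54.
Cournot with 5 identical firms: the symmetric best-response condition is 50 − 6q = 38. Each firm produces q = 2, total output Q = 10, price P = 40.
CS = ½·(50 − 40)·10 = 50; PS = (40 − 38)·10 = 20; TS = 70.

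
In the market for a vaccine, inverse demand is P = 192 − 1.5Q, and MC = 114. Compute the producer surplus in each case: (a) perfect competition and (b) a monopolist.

Competition: PS = 0; Monopoly: PS = 1014

Under competition P = MC = 114, so Q = (192 − 114)/1.5 = 52.
PS = (114 − 114)·52 = 0.
Monopoly sets MR = MC: 192 − 3Q = 114 ⇒ Q = 26, P = 192 − 1.5·26 = 153.
PS = (153 − 114)·26 = 1014.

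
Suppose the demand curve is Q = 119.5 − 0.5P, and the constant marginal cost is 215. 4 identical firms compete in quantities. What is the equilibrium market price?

P = 219.8

Inverting demand: P = 239 − 2Q.
In a 4-firm Cournot equilibrium, symmetry and the first-order condition give q = (239 − 215)/(10) = 2.4. So Q = 9.6 and P = 219.8.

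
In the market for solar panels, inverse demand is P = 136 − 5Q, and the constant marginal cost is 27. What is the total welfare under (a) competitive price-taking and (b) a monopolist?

Competition: TS = 1188.1; Monopoly: TS = 891.075

Under competition P = MC = 27, so Q = (136 − 27)/5 = 21.8.
CS = ½·(136 − 27)·21.8 = 1188.1; PS = (27 − 27)·21.8 = 0; TS = 1188.1.
The monopolist equates marginal revenue to marginal cost: 136 − 10Q = 27, so Q = 10.9. From demand, P = 81.5.
CS = ½·(136 − 81.5)·10.9 = 297.025; PS = (81.5 − 27)·10.9 = 594.05; TS = 891.075.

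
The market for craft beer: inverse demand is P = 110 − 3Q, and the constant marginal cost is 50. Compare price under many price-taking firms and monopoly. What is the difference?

Price rises by 30

Under competition P = MC = 50, so Q = (110 − 50)/3 = 20.
The monopolist equates marginal revenue to marginal cost: 110 − 6Q = 50, so Q = 10. From demand, P = 80.
Change in price: 80 − 50 = 30.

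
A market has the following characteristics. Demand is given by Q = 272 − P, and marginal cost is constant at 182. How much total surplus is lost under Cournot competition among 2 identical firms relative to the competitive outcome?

DWL = 450

Inverting demand: P = 272 − Q.
Under competition P = MC = 182, so Q = (272 − 182)/1 = 90.
In a 2-firm Cournot equilibrium, symmetry and the first-order condition give q = (272 − 182)/(3) = 30. So Q = 60 and P = 212.
DWL is the triangle between Q = 60 and Q = 90: ½·(90 − 60)·(212 − 182) = 450.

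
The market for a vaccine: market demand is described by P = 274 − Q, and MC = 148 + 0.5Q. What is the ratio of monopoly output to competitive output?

Q_m/Q_c = 0.6

A monopolist chooses Q where MR = MC. MR = 274 − 2Q; setting this equal to 148 + 0.5Q gives Q = 50.4 and P = 223.6.
Competitive equilibrium sets price equal to marginal cost: 274 − Q = 148 + 0.5Q, so Q = 84 and P = 190.
Ratio Q_m/Q_c = 50.4/84 = 0.6.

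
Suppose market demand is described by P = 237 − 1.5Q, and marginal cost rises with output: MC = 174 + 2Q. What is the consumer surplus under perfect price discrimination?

CS = 0

A perfectly discriminating monopolist sells every unit with P(Q) ≥ MC(Q), so output equals the competitive quantity Q = 18. Each buyer pays their reservation price, so CS = 0 and the firm captures all surplus.
CS = 0.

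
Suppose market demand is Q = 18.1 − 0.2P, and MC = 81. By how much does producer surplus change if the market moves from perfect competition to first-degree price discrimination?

Inverting demand: P = 90.5 − 5Q.
Perfect competition: P = MC = 81, so 90.5 − 5Q = 81 and Q = 1.9.
PS = (81 − 81)·1.9 = 0.
A perfectly discriminating monopolist sells every unit with P(Q) ≥ MC(Q), so output equals the competitive quantity Q = 1.9. Each buyer pays their reservation price, so CS = 0 and the firm captures all surplus.
PS = ½·(90.5 − 81)·1.9 = 9.025.
Change in producer surplus: 9.025 − 0 = 9.025.

PS rises by 9.025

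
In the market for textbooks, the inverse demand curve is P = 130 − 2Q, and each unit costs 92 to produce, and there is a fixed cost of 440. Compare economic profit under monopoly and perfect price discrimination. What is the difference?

The monopolist equates marginal revenue to marginal cost: 130 − 4Q = 92, so Q = 9.5. From demand, P = 111.
Profit = (111 − 92)·9.5 − 440 = −259.5.
Under first-degree price discrimination the firm charges each unit its demand price and produces up to where P = MC, i.e. Q = 19. Consumer surplus is zero; producer surplus equals total surplus.
PS equals the full surplus area, 361. Profit = 361 − 440 = −79.
Change in economic profit: −79 − −259.5 = 180.5.

Economic profit rises by 180.5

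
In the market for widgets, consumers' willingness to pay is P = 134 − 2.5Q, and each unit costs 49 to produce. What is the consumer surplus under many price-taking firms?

CS = 1445

Under competition P = MC = 49, so Q = (134 − 49)/2.5 = 34.
CS = ½·(134 − 49)·34 = 1445.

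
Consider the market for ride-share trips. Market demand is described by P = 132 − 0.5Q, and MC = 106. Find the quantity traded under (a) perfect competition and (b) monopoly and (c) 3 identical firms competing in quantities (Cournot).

Competition: Q = 52; Monopoly: Q = 26; Cournot: Q = 39

Perfect competition: P = MC = 106, so 132 − 0.5Q = 106 and Q = 52.
The monopolist equates marginal revenue to marginal cost: 132 − Q = 106, so Q = 26. From demand, P = 119.
In a 3-firm Cournot equilibrium, symmetry and the first-order condition give q = (132 − 106)/(2) = 13. So Q = 39 and P = 112.5.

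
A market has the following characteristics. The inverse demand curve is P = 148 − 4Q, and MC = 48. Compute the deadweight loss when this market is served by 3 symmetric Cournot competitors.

Under competition P = MC = 48, so Q = (148 − 48)/4 = 25.
In a 3-firm Cournot equilibrium, symmetry and the first-order condition give q = (148 − 48)/(16) = 6.25. So Q = 18.75 and P = 73.
DWL is the triangle between Q = 18.75 and Q = 25: ½·(25 − 18.75)·(73 − 48) = 78.125.

DWL = 78.125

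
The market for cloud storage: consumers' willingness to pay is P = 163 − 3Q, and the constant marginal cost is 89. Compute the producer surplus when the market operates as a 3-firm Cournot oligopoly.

PS = 342.25

With 3 symmetric Cournot firms, each firm's FOC gives 163 − 12q = 89, so q = 37/6, Q = 3·37/6 = 18.5, and P = 107.5.
PS = (107.5 − 89)·18.5 = 342.25.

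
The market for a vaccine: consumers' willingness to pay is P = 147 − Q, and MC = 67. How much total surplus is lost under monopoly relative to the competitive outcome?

DWL = 800

Under competition P = MC = 67, so Q = (147 − 67)/1 = 80.
The monopolist equates marginal revenue to marginal cost: 147 − 2Q = 67, so Q = 40. From demand, P = 107.
DWL is the triangle between Q = 40 and Q = 80: ½·(80 − 40)·(107 − 67) = 800.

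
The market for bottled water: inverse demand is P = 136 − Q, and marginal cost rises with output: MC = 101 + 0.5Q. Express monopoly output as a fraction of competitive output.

Monopoly sets MR = MC: 136 − 2Q = 101 + 0.5Q ⇒ Q = 14, P = 136 − 14 = 122.
Competitive equilibrium sets price equal to marginal cost: 136 − Q = 101 + 0.5Q, so Q = 70/3 and P = 338/3.
Ratio Q_m/Q_c = 14/(70/3) = 0.6.

Q_m/Q_c = 0.6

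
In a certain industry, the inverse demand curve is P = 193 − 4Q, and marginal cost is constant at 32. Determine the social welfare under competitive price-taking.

Perfect competition: P = MC = 32, so 193 − 4Q = 32 and Q = 40.25.
CS = ½·(193 − 32)·40.25 = 3240.125; PS = (32 − 32)·40.25 = 0; TS = 3240.125.

TS = 3240.125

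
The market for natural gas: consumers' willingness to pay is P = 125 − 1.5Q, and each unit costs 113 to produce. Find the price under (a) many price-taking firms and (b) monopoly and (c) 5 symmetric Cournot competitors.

Perfect competition: P = MC = 113, so 125 − 1.5Q = 113 and Q = 8.
The monopolist equates marginal revenue to marginal cost: 125 − 3Q = 113, so Q = 4. From demand, P = 119.
With 5 symmetric Cournot firms, each firm's FOC gives 125 − 9q = 113, so q = 4/3, Q = 5·4/3 = 20/3, and P = 115.

Competition: P = 113; Monopoly: P = 119; Cournot: P = 115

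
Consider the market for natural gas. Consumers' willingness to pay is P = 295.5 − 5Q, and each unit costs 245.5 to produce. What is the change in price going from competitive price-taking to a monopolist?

P rises by 25

Under competition P = MC = 245.5, so Q = (295.5 − 245.5)/5 = 10.
The monopolist equates marginal revenue to marginal cost: 295.5 − 10Q = 245.5, so Q = 5. From demand, P = 270.5.
Change in price: 270.5 − 245.5 = 25.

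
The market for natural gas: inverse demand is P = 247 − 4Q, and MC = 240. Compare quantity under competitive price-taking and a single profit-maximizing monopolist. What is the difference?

Q falls by 0.875

Competitive firms price at marginal cost: P = 240, giving Q = 1.75.
A monopolist chooses Q where MR = MC. MR = 247 − 8Q; setting this equal to 240 gives Q = 0.875 and P = 243.5.
Change in quantity: 0.875 − 1.75 = −0.875.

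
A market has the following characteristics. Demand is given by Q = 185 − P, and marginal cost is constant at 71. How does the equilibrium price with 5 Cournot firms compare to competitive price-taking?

Inverting demand: P = 185 − Q.
In a 5-firm Cournot equilibrium, symmetry and the first-order condition give q = (185 − 71)/(6) = 19. So Q = 95 and P = 90.
Perfect competition: P = MC = 71, so 185 − Q = 71 and Q = 114.

Cournot: P = 90; Competition: P = 71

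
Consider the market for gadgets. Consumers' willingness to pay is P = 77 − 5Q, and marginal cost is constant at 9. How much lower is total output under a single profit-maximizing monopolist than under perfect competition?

Q falls by 6.8

Competitive firms price at marginal cost: P = 9, giving Q = 13.6.
A monopolist chooses Q where MR = MC. MR = 77 − 10Q; setting this equal to 9 gives Q = 6.8 and P = 43.
Change in total output: 6.8 − 13.6 = −6.8.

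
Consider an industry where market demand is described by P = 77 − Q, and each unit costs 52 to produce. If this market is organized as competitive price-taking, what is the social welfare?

TS = 312.5

Under competition P = MC = 52, so Q = (77 − 52)/1 = 25.
CS = ½·(77 − 52)·25 = 312.5; PS = (52 − 52)·25 = 0; TS = 312.5.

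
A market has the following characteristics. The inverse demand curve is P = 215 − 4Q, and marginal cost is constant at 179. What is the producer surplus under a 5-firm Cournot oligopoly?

With 5 symmetric Cournot firms, each firm's FOC gives 215 − 24q = 179, so q = 1.5, Q = 5·1.5 = 7.5, and P = 185.
PS = (185 − 179)·7.5 = 45.

PS = 45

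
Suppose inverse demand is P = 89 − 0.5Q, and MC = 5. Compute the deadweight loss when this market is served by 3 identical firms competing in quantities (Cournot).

Competitive firms price at marginal cost: P = 5, giving Q = 168.
In a 3-firm Cournot equilibrium, symmetry and the first-order condition give q = (89 − 5)/(2) = 42. So Q = 126 and P = 26.
DWL is the triangle between Q = 126 and Q = 168: ½·(168 − 126)·(26 − 5) = 441.

DWL = 441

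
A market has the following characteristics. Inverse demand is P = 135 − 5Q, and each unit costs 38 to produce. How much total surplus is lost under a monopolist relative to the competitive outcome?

DWL = 235.225

Competitive firms price at marginal cost: P = 38, giving Q = 19.4.
A monopolist chooses Q where MR = MC. MR = 135 − 10Q; setting this equal to 38 gives Q = 9.7 and P = 86.5.
DWL is the triangle between Q = 9.7 and Q = 19.4: ½·(19.4 − 9.7)·(86.5 − 38) = 235.225.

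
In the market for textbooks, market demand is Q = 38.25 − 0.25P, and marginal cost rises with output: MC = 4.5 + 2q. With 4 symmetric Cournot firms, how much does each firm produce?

Inverting demand: P = 153 − 4Q.
With 4 symmetric Cournot firms, each firm's FOC gives 153 − 20q = 4.5 + 2q, so q = 6.75, Q = 4·6.75 = 27, and P = 45.

q_i = 6.75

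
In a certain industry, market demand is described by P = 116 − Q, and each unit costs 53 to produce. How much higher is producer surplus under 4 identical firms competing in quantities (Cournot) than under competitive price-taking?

Perfect competition: P = MC = 53, so 116 − Q = 53 and Q = 63.
PS = (53 − 53)·63 = 0.
Cournot with 4 identical firms: the symmetric best-response condition is 116 − 5q = 53. Each firm produces q = 12.6, total output Q = 50.4, price P = 65.6.
PS = (65.6 − 53)·50.4 = 635.04.
Change in producer surplus: 635.04 − 0 = 635.04.

PS rises by 635.04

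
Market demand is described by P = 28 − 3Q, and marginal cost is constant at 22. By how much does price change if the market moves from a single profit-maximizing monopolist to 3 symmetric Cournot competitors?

P falls by 1.5

A monopolist chooses Q where MR = MC. MR = 28 − 6Q; setting this equal to 22 gives Q = 1 and P = 25.
With 3 symmetric Cournot firms, each firm's FOC gives 28 − 12q = 22, so q = 0.5, Q = 3·0.5 = 1.5, and P = 23.5.
Change in price: 23.5 − 25 = −1.5.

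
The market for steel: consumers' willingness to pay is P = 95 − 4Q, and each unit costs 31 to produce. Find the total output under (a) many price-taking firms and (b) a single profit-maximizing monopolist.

Perfect competition: P = MC = 31, so 95 − 4Q = 31 and Q = 16.
Monopoly sets MR = MC: 95 − 8Q = 31 ⇒ Q = 8, P = 95 − 4·8 = 63.

Competition: Q = 16; Monopoly: Q = 8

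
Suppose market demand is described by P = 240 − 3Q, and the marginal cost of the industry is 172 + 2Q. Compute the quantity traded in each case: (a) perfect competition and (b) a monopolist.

Competition: Q = 13.6; Monopoly: Q = 8.5

Under competition P = MC: 240 − 3Q = 172 + 2Q ⇒ Q = 13.6, P = 199.2.
A monopolist chooses Q where MR = MC. MR = 240 − 6Q; setting this equal to 172 + 2Q gives Q = 8.5 and P = 214.5.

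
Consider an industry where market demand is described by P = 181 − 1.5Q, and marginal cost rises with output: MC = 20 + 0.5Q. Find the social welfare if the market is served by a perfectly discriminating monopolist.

A perfectly discriminating monopolist sells every unit with P(Q) ≥ MC(Q), so output equals the competitive quantity Q = 80.5. Each buyer pays their reservation price, so CS = 0 and the firm captures all surplus.
TS = 6480.25 (equal to competitive TS).

TS = 6480.25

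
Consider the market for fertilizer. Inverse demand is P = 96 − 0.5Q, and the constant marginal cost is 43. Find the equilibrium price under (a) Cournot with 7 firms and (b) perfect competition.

Cournot: P = 49.625; Competition: P = 43

In a 7-firm Cournot equilibrium, symmetry and the first-order condition give q = (96 − 43)/(4) = 13.25. So Q = 92.75 and P = 49.625.
Under competition P = MC = 43, so Q = (96 − 43)/0.5 = 106.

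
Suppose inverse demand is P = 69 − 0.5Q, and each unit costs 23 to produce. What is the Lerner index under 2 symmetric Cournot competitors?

With 2 symmetric Cournot firms, each firm's FOC gives 69 − 1.5q = 23, so q = 92/3, Q = 2·92/3 = 184/3, and P = 115/3.
Lerner index = (P − MC)/P = (115/3 − 23)/(115/3) = 0.4.

Lerner index = 0.4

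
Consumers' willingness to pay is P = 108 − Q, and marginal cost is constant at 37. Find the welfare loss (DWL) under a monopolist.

Under competition P = MC = 37, so Q = (108 − 37)/1 = 71.
The monopolist equates marginal revenue to marginal cost: 108 − 2Q = 37, so Q = 35.5. From demand, P = 72.5.
DWL is the triangle between Q = 35.5 and Q = 71: ½·(71 − 35.5)·(72.5 − 37) = 630.125.

DWL = 630.125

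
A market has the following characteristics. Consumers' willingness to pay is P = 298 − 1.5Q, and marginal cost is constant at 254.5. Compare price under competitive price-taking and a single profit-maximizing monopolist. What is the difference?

Price rises by 21.75

Competitive firms price at marginal cost: P = 254.5, giving Q = 29.
A monopolist chooses Q where MR = MC. MR = 298 − 3Q; setting this equal to 254.5 gives Q = 14.5 and P = 276.25.
Change in price: 276.25 − 254.5 = 21.75.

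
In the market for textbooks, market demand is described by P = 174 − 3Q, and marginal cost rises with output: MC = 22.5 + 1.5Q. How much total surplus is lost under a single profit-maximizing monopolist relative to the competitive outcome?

Under competition P = MC: 174 − 3Q = 22.5 + 1.5Q ⇒ Q = 101/3, P = 73.
The monopolist equates marginal revenue to marginal cost: 174 − 6Q = 22.5 + 1.5Q, so Q = 20.2. From demand, P = 113.4.
CS = ½·(174 − 73)·101/3 = 10201/6; PS = (73·101/3 − 22.5·101/3 − ½·1.5·(101/3)²) = 10201/12; TS = 2550.25.
CS = ½·(174 − 113.4)·20.2 = 612.06; PS = (113.4·20.2 − 22.5·20.2 − ½·1.5·20.2²) = 1530.15; TS = 2142.21.
DWL = 2550.25 − 2142.21 = 408.04.

DWL = 408.04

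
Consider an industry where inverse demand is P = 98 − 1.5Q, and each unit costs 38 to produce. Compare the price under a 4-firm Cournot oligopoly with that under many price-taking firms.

Cournot: P = 50; Competition: P = 38

In a 4-firm Cournot equilibrium, symmetry and the first-order condition give q = (98 − 38)/(7.5) = 8. So Q = 32 and P = 50.
Under competition P = MC = 38, so Q = (98 − 38)/1.5 = 40.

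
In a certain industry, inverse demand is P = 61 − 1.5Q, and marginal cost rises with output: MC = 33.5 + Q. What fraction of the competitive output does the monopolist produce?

Q_m/Q_c = 0.625

A monopolist chooses Q where MR = MC. MR = 61 − 3Q; setting this equal to 33.5 + Q gives Q = 6.875 and P = 811/16.
Competitive equilibrium sets price equal to marginal cost: 61 − 1.5Q = 33.5 + Q, so Q = 11 and P = 44.5.
Ratio Q_m/Q_c = 6.875/11 = 0.625.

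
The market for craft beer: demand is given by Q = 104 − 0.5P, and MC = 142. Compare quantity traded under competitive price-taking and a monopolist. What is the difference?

Q falls by 16.5

Inverting demand: P = 208 − 2Q.
Competitive firms price at marginal cost: P = 142, giving Q = 33.
Monopoly sets MR = MC: 208 − 4Q = 142 ⇒ Q = 16.5, P = 208 − 2·16.5 = 175.
Change in quantity traded: 16.5 − 33 = −16.5.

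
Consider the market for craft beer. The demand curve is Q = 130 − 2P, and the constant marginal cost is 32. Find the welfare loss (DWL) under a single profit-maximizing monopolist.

Inverting demand: P = 65 − 0.5Q.
Perfect competition: P = MC = 32, so 65 − 0.5Q = 32 and Q = 66.
A monopolist chooses Q where MR = MC. MR = 65 − Q; setting this equal to 32 gives Q = 33 and P = 48.5.
DWL is the triangle between Q = 33 and Q = 66: ½·(66 − 33)·(48.5 − 32) = 272.25.

DWL = 272.25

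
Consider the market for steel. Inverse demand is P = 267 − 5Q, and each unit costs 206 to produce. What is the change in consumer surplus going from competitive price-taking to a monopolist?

CS falls by 279.075

Competitive firms price at marginal cost: P = 206, giving Q = 12.2.
CS = ½·(267 − 206)·12.2 = 372.1.
A monopolist chooses Q where MR = MC. MR = 267 − 10Q; setting this equal to 206 gives Q = 6.1 and P = 236.5.
CS = ½·(267 − 236.5)·6.1 = 93.025.
Change in consumer surplus: 93.025 − 372.1 = −279.075.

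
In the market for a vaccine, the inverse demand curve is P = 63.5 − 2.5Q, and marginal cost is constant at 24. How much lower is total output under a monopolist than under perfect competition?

Total output falls by 7.9

Perfect competition: P = MC = 24, so 63.5 − 2.5Q = 24 and Q = 15.8.
A monopolist chooses Q where MR = MC. MR = 63.5 − 5Q; setting this equal to 24 gives Q = 7.9 and P = 43.75.
Change in total output: 7.9 − 15.8 = −7.9.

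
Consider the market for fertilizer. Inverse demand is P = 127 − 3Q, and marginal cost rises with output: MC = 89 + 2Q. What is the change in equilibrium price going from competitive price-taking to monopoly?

Under competition P = MC: 127 − 3Q = 89 + 2Q ⇒ Q = 7.6, P = 104.2.
Monopoly sets MR = MC: 127 − 6Q = 89 + 2Q ⇒ Q = 4.75, P = 127 − 3·4.75 = 112.75.
Change in equilibrium price: 112.75 − 104.2 = 8.55.

P rises by 8.55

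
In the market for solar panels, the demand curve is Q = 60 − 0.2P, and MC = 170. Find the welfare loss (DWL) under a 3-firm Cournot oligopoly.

Inverting demand: P = 300 − 5Q.
Competitive firms price at marginal cost: P = 170, giving Q = 26.
With 3 symmetric Cournot firms, each firm's FOC gives 300 − 20q = 170, so q = 6.5, Q = 3·6.5 = 19.5, and P = 202.5.
DWL is the triangle between Q = 19.5 and Q = 26: ½·(26 − 19.5)·(202.5 − 170) = 105.625.

DWL = 105.625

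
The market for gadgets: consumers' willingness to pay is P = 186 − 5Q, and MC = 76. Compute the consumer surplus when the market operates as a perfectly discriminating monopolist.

CS = 0

With perfect price discrimination, output is the efficient level Q = 22 (where demand meets MC), but every buyer pays their willingness to pay: CS = 0 and PS = total surplus.
CS = 0.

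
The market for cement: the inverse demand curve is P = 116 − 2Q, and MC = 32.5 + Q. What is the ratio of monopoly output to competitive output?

Q_m/Q_c = 0.6

The monopolist equates marginal revenue to marginal cost: 116 − 4Q = 32.5 + Q, so Q = 16.7. From demand, P = 82.6.
Competitive equilibrium sets price equal to marginal cost: 116 − 2Q = 32.5 + Q, so Q = 167/6 and P = 181/3.
Ratio Q_m/Q_c = 16.7/(167/6) = 0.6.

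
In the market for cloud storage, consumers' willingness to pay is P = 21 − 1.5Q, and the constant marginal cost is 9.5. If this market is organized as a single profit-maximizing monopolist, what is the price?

A monopolist chooses Q where MR = MC. MR = 21 − 3Q; setting this equal to 9.5 gives Q = 23/6 and P = 15.25.

P = 15.25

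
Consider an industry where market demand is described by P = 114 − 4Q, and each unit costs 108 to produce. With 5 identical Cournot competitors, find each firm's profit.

In a 5-firm Cournot equilibrium, symmetry and the first-order condition give q = (114 − 108)/(24) = 0.25. So Q = 1.25 and P = 109.
Each firm's profit = (109 − 108)·0.25 = 0.25.

π_i = 0.25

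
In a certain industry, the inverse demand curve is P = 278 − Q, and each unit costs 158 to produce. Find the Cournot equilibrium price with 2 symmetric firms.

P = 198

In a 2-firm Cournot equilibrium, symmetry and the first-order condition give q = (278 − 158)/(3) = 40. So Q = 80 and P = 198.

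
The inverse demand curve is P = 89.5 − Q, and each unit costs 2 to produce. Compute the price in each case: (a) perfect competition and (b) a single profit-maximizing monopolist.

Competition: P = 2; Monopoly: P = 45.75

Under competition P = MC = 2, so Q = (89.5 − 2)/1 = 87.5.
A monopolist chooses Q where MR = MC. MR = 89.5 − 2Q; setting this equal to 2 gives Q = 43.75 and P = 45.75.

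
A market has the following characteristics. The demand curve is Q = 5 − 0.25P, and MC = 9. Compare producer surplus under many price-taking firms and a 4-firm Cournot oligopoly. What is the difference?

Inverting demand: P = 20 − 4Q.
Competitive firms price at marginal cost: P = 9, giving Q = 2.75.
PS = (9 − 9)·2.75 = 0.
With 4 symmetric Cournot firms, each firm's FOC gives 20 − 20q = 9, so q = 0.55, Q = 4·0.55 = 2.2, and P = 11.2.
PS = (11.2 − 9)·2.2 = 4.84.
Change in producer surplus: 4.84 − 0 = 4.84.

PS rises by 4.84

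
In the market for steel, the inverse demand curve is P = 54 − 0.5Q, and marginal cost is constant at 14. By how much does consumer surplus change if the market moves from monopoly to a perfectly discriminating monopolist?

Consumer surplus falls by 400

Monopoly sets MR = MC: 54 − Q = 14 ⇒ Q = 40, P = 54 − 0.5·40 = 34.
CS = ½·(54 − 34)·40 = 400.
Under first-degree price discrimination the firm charges each unit its demand price and produces up to where P = MC, i.e. Q = 80. Consumer surplus is zero; producer surplus equals total surplus.
CS = 0.
Change in consumer surplus: 0 − 400 = −400.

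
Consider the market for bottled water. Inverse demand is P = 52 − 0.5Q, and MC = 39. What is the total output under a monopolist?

Q = 13

Monopoly sets MR = MC: 52 − Q = 39 ⇒ Q = 13, P = 52 − 0.5·13 = 45.5.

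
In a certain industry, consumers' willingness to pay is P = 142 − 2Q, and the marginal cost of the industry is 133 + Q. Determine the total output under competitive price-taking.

Under competition P = MC: 142 − 2Q = 133 + Q ⇒ Q = 3, P = 136.

Q = 3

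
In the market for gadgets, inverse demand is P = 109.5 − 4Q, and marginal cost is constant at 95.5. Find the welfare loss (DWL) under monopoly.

DWL = 6.125

Perfect competition: P = MC = 95.5, so 109.5 − 4Q = 95.5 and Q = 3.5.
A monopolist chooses Q where MR = MC. MR = 109.5 − 8Q; setting this equal to 95.5 gives Q = 1.75 and P = 102.5.
DWL is the triangle between Q = 1.75 and Q = 3.5: ½·(3.5 − 1.75)·(102.5 − 95.5) = 6.125.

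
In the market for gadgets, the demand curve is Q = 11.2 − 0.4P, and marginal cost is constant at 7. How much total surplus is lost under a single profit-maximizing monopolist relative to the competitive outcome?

DWL = 22.05

Inverting demand: P = 28 − 2.5Q.
Under competition P = MC = 7, so Q = (28 − 7)/2.5 = 8.4.
Monopoly sets MR = MC: 28 − 5Q = 7 ⇒ Q = 4.2, P = 28 − 2.5·4.2 = 17.5.
DWL is the triangle between Q = 4.2 and Q = 8.4: ½·(8.4 − 4.2)·(17.5 − 7) = 22.05.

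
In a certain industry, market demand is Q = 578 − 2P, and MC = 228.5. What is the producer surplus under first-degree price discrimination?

Inverting demand: P = 289 − 0.5Q.
A perfectly discriminating monopolist sells every unit with P(Q) ≥ MC(Q), so output equals the competitive quantity Q = 121. Each buyer pays their reservation price, so CS = 0 and the firm captures all surplus.
PS = ½·(289 − 228.5)·121 = 3660.25.

PS = 3660.25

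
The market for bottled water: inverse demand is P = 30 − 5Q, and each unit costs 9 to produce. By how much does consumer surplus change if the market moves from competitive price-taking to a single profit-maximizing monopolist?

Consumer surplus falls by 33.075

Competitive firms price at marginal cost: P = 9, giving Q = 4.2.
CS = ½·(30 − 9)·4.2 = 44.1.
Monopoly sets MR = MC: 30 − 10Q = 9 ⇒ Q = 2.1, P = 30 − 5·2.1 = 19.5.
CS = ½·(30 − 19.5)·2.1 = 11.025.
Change in consumer surplus: 11.025 − 44.1 = −33.075.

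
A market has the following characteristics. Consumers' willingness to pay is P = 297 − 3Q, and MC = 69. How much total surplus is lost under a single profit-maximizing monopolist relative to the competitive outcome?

Perfect competition: P = MC = 69, so 297 − 3Q = 69 and Q = 76.
The monopolist equates marginal revenue to marginal cost: 297 − 6Q = 69, so Q = 38. From demand, P = 183.
DWL is the triangle between Q = 38 and Q = 76: ½·(76 − 38)·(183 − 69) = 2166.

DWL = 2166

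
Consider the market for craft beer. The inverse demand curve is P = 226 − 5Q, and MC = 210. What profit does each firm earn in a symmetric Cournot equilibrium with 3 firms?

With 3 symmetric Cournot firms, each firm's FOC gives 226 − 20q = 210, so q = 0.8, Q = 3·0.8 = 2.4, and P = 214.
Each firm's profit = (214 − 210)·0.8 = 3.2.

π_i = 3.2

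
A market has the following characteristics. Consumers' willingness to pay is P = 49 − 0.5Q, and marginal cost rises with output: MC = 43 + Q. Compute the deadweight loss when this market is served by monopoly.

DWL = 0.75

Competitive equilibrium sets price equal to marginal cost: 49 − 0.5Q = 43 + Q, so Q = 4 and P = 47.
A monopolist chooses Q where MR = MC. MR = 49 − Q; setting this equal to 43 + Q gives Q = 3 and P = 47.5.
CS = ½·(49 − 47)·4 = 4; PS = (47·4 − 43·4 − ½·1·4²) = 8; TS = 12.
CS = ½·(49 − 47.5)·3 = 2.25; PS = (47.5·3 − 43·3 − ½·1·3²) = 9; TS = 11.25.
DWL = 12 − 11.25 = 0.75.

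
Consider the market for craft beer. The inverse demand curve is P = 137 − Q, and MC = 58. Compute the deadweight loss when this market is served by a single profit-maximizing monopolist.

DWL = 780.125

Competitive firms price at marginal cost: P = 58, giving Q = 79.
The monopolist equates marginal revenue to marginal cost: 137 − 2Q = 58, so Q = 39.5. From demand, P = 97.5.
DWL is the triangle between Q = 39.5 and Q = 79: ½·(79 − 39.5)·(97.5 − 58) = 780.125.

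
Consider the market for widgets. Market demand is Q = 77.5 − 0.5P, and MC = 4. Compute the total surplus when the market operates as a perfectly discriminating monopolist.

Inverting demand: P = 155 − 2Q.
Under first-degree price discrimination the firm charges each unit its demand price and produces up to where P = MC, i.e. Q = 75.5. Consumer surplus is zero; producer surplus equals total surplus.
TS = 5700.25 (equal to competitive TS).

TS = 5700.25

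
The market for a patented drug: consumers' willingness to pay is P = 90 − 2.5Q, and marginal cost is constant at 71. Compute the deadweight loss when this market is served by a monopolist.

Under competition P = MC = 71, so Q = (90 − 71)/2.5 = 7.6.
The monopolist equates marginal revenue to marginal cost: 90 − 5Q = 71, so Q = 3.8. From demand, P = 80.5.
DWL is the triangle between Q = 3.8 and Q = 7.6: ½·(7.6 − 3.8)·(80.5 − 71) = 18.05.

DWL = 18.05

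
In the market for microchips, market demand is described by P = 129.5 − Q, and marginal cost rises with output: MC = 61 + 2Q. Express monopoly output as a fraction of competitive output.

Monopoly sets MR = MC: 129.5 − 2Q = 61 + 2Q ⇒ Q = 17.125, P = 129.5 − 17.125 = 112.375.
Under competition P = MC: 129.5 − Q = 61 + 2Q ⇒ Q = 137/6, P = 320/3.
Ratio Q_m/Q_c = 17.125/(137/6) = 0.75.

Q_m/Q_c = 0.75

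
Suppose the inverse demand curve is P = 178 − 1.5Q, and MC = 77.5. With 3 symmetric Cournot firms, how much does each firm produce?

q_i = 16.75

In a 3-firm Cournot equilibrium, symmetry and the first-order condition give q = (178 − 77.5)/(6) = 16.75. So Q = 50.25 and P = 102.625.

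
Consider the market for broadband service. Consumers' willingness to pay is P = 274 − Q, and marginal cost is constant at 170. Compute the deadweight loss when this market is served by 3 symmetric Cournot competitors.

DWL = 338

Competitive firms price at marginal cost: P = 170, giving Q = 104.
Cournot with 3 identical firms: the symmetric best-response condition is 274 − 4q = 170. Each firm produces q = 26, total output Q = 78, price P = 196.
DWL is the triangle between Q = 78 and Q = 104: ½·(104 − 78)·(196 − 170) = 338.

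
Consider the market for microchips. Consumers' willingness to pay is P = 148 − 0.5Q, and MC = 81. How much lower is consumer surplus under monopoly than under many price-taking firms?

Perfect competition: P = MC = 81, so 148 − 0.5Q = 81 and Q = 134.
CS = ½·(148 − 81)·134 = 4489.
Monopoly sets MR = MC: 148 − Q = 81 ⇒ Q = 67, P = 148 − 0.5·67 = 114.5.
CS = ½·(148 − 114.5)·67 = 1122.25.
Change in consumer surplus: 1122.25 − 4489 = −3366.75.

Consumer surplus falls by 3366.75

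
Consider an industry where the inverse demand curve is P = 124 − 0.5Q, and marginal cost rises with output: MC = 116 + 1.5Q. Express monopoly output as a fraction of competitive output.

Q_m/Q_c = 0.8

A monopolist chooses Q where MR = MC. MR = 124 − Q; setting this equal to 116 + 1.5Q gives Q = 3.2 and P = 122.4.
Under competition P = MC: 124 − 0.5Q = 116 + 1.5Q ⇒ Q = 4, P = 122.
Ratio Q_m/Q_c = 3.2/4 = 0.8.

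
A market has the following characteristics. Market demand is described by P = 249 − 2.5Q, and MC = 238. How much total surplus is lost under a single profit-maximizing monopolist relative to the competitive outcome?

Under competition P = MC = 238, so Q = (249 − 238)/2.5 = 4.4.
Monopoly sets MR = MC: 249 − 5Q = 238 ⇒ Q = 2.2, P = 249 − 2.5·2.2 = 243.5.
DWL is the triangle between Q = 2.2 and Q = 4.4: ½·(4.4 − 2.2)·(243.5 − 238) = 6.05.

DWL = 6.05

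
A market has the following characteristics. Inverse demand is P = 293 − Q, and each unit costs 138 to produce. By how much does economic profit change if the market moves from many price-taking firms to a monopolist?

π rises by 6006.25

Competitive firms price at marginal cost: P = 138, giving Q = 155.
Profit = (138 − 138)·155 = 0.
Monopoly sets MR = MC: 293 − 2Q = 138 ⇒ Q = 77.5, P = 293 − 77.5 = 215.5.
Profit = (215.5 − 138)·77.5 = 6006.25.
Change in economic profit: 6006.25 − 0 = 6006.25.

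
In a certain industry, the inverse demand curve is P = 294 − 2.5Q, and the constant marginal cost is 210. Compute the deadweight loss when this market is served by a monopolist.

DWL = 352.8

Competitive firms price at marginal cost: P = 210, giving Q = 33.6.
A monopolist chooses Q where MR = MC. MR = 294 − 5Q; setting this equal to 210 gives Q = 16.8 and P = 252.
DWL is the triangle between Q = 16.8 and Q = 33.6: ½·(33.6 − 16.8)·(252 − 210) = 352.8.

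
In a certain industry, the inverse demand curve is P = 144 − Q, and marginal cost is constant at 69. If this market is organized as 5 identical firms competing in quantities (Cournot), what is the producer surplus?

In a 5-firm Cournot equilibrium, symmetry and the first-order condition give q = (144 − 69)/(6) = 12.5. So Q = 62.5 and P = 81.5.
PS = (81.5 − 69)·62.5 = 781.25.

PS = 781.25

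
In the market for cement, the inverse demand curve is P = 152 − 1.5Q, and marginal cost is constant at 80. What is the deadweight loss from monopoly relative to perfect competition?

Competitive firms price at marginal cost: P = 80, giving Q = 48.
Monopoly sets MR = MC: 152 − 3Q = 80 ⇒ Q = 24, P = 152 − 1.5·24 = 116.
DWL is the triangle between Q = 24 and Q = 48: ½·(48 − 24)·(116 − 80) = 432.

DWL = 432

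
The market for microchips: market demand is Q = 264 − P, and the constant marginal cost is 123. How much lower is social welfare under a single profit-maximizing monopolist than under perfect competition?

Inverting demand: P = 264 − Q.
Perfect competition: P = MC = 123, so 264 − Q = 123 and Q = 141.
CS = ½·(264 − 123)·141 = 9940.5; PS = (123 − 123)·141 = 0; TS = 9940.5.
The monopolist equates marginal revenue to marginal cost: 264 − 2Q = 123, so Q = 70.5. From demand, P = 193.5.
CS = ½·(264 − 193.5)·70.5 = 2485.125; PS = (193.5 − 123)·70.5 = 4970.25; TS = 7455.375.
Change in social welfare: 7455.375 − 9940.5 = −2485.125.

TS falls by 2485.125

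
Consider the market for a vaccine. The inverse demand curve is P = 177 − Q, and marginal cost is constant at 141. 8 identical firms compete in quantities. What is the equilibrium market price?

In a 8-firm Cournot equilibrium, symmetry and the first-order condition give q = (177 − 141)/(9) = 4. So Q = 32 and P = 145.

P = 145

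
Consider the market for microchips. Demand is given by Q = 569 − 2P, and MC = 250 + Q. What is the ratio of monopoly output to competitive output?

Inverting demand: P = 284.5 − 0.5Q.
Monopoly sets MR = MC: 284.5 − Q = 250 + Q ⇒ Q = 17.25, P = 284.5 − 0.5·17.25 = 275.875.
Competitive equilibrium sets price equal to marginal cost: 284.5 − 0.5Q = 250 + Q, so Q = 23 and P = 273.
Ratio Q_m/Q_c = 17.25/23 = 0.75.

Q_m/Q_c = 0.75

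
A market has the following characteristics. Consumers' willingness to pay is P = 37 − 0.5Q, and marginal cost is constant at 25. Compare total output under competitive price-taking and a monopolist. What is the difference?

Competitive firms price at marginal cost: P = 25, giving Q = 24.
A monopolist chooses Q where MR = MC. MR = 37 − Q; setting this equal to 25 gives Q = 12 and P = 31.
Change in total output: 12 − 24 = −12.

Total output falls by 12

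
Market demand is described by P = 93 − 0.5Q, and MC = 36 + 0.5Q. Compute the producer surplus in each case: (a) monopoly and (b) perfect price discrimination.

Monopoly: PS = 1083; Perfect PD: PS = 1624.5

The monopolist equates marginal revenue to marginal cost: 93 − Q = 36 + 0.5Q, so Q = 38. From demand, P = 74.
PS = P·Q − VC(Q) = 74·38 − (36·38 + ½·0.5·38²) = 1083.
A perfectly discriminating monopolist sells every unit with P(Q) ≥ MC(Q), so output equals the competitive quantity Q = 57. Each buyer pays their reservation price, so CS = 0 and the firm captures all surplus.
PS = ½·(93 − 36)·57 = 1624.5.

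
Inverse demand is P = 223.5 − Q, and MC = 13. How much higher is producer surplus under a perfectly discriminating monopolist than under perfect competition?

PS rises by 22155.125

Perfect competition: P = MC = 13, so 223.5 − Q = 13 and Q = 210.5.
PS = (13 − 13)·210.5 = 0.
A perfectly discriminating monopolist sells every unit with P(Q) ≥ MC(Q), so output equals the competitive quantity Q = 210.5. Each buyer pays their reservation price, so CS = 0 and the firm captures all surplus.
PS = ½·(223.5 − 13)·210.5 = 22155.125.
Change in producer surplus: 22155.125 − 0 = 22155.125.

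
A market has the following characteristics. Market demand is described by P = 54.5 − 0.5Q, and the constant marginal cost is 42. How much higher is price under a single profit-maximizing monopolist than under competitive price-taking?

Under competition P = MC = 42, so Q = (54.5 − 42)/0.5 = 25.
Monopoly sets MR = MC: 54.5 − Q = 42 ⇒ Q = 12.5, P = 54.5 − 0.5·12.5 = 48.25.
Change in price: 48.25 − 42 = 6.25.

Price rises by 6.25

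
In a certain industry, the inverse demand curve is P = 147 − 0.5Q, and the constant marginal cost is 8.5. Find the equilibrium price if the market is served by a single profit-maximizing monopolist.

A monopolist chooses Q where MR = MC. MR = 147 − Q; setting this equal to 8.5 gives Q = 138.5 and P = 77.75.

P = 77.75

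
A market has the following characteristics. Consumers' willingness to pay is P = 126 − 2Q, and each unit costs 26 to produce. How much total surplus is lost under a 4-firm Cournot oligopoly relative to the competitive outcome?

Perfect competition: P = MC = 26, so 126 − 2Q = 26 and Q = 50.
In a 4-firm Cournot equilibrium, symmetry and the first-order condition give q = (126 − 26)/(10) = 10. So Q = 40 and P = 46.
DWL is the triangle between Q = 40 and Q = 50: ½·(50 − 40)·(46 − 26) = 100.

DWL = 100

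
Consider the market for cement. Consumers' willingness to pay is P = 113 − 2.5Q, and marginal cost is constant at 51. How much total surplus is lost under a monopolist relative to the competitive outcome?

Perfect competition: P = MC = 51, so 113 − 2.5Q = 51 and Q = 24.8.
Monopoly sets MR = MC: 113 − 5Q = 51 ⇒ Q = 12.4, P = 113 − 2.5·12.4 = 82.
DWL is the triangle between Q = 12.4 and Q = 24.8: ½·(24.8 − 12.4)·(82 − 51) = 192.2.

DWL = 192.2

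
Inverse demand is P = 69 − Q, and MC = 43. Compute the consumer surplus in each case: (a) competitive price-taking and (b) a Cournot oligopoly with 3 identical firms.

Competition: CS = 338; Cournot: CS = 190.125

Under competition P = MC = 43, so Q = (69 − 43)/1 = 26.
CS = ½·(69 − 43)·26 = 338.
Cournot with 3 identical firms: the symmetric best-response condition is 69 − 4q = 43. Each firm produces q = 6.5, total output Q = 19.5, price P = 49.5.
CS = ½·(69 − 49.5)·19.5 = 190.125.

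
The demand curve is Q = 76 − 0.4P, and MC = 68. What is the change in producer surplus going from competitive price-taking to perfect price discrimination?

Inverting demand: P = 190 − 2.5Q.
Competitive firms price at marginal cost: P = 68, giving Q = 48.8.
PS = (68 − 68)·48.8 = 0.
Under first-degree price discrimination the firm charges each unit its demand price and produces up to where P = MC, i.e. Q = 48.8. Consumer surplus is zero; producer surplus equals total surplus.
PS = ½·(190 − 68)·48.8 = 2976.8.
Change in producer surplus: 2976.8 − 0 = 2976.8.

Producer surplus rises by 2976.8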